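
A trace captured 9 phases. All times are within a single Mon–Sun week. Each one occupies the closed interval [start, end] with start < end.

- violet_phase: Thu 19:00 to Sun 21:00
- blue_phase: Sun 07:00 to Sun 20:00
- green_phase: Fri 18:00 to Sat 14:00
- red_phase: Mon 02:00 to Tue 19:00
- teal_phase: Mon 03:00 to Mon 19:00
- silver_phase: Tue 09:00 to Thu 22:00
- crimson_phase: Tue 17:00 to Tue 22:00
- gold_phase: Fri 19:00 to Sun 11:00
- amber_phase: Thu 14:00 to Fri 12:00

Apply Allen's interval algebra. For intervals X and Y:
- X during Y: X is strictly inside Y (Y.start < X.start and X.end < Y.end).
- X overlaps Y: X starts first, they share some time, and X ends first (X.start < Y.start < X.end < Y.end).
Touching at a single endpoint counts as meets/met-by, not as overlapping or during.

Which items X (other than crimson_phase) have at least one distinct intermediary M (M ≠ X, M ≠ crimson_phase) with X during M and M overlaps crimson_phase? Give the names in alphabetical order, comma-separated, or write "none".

Target crimson_phase = [Tue 17:00, Tue 22:00].
Intermediaries M with M overlaps crimson_phase: red_phase.
Via red_phase — items with X during red_phase: teal_phase.
Union: teal_phase.

teal_phase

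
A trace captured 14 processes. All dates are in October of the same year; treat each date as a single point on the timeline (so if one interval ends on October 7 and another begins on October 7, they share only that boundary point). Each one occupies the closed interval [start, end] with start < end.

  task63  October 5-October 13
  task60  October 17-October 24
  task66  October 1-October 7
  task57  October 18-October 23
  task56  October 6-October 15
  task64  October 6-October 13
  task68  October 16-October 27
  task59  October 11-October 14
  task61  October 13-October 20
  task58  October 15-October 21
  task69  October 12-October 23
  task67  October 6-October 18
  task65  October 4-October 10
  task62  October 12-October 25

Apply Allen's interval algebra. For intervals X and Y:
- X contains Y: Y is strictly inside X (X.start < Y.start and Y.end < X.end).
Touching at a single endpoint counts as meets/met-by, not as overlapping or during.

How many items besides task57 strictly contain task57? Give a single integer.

Target task57 = [October 18, October 23].
task56 [October 6, October 15] → before → no.
task58 [October 15, October 21] → overlaps → no.
task59 [October 11, October 14] → before → no.
task60 [October 17, October 24] → contains → counts.
task61 [October 13, October 20] → overlaps → no.
task62 [October 12, October 25] → contains → counts.
task63 [October 5, October 13] → before → no.
task64 [October 6, October 13] → before → no.
task65 [October 4, October 10] → before → no.
task66 [October 1, October 7] → before → no.
task67 [October 6, October 18] → meets → no.
task68 [October 16, October 27] → contains → counts.
task69 [October 12, October 23] → finished-by → no.
Total: 3.

3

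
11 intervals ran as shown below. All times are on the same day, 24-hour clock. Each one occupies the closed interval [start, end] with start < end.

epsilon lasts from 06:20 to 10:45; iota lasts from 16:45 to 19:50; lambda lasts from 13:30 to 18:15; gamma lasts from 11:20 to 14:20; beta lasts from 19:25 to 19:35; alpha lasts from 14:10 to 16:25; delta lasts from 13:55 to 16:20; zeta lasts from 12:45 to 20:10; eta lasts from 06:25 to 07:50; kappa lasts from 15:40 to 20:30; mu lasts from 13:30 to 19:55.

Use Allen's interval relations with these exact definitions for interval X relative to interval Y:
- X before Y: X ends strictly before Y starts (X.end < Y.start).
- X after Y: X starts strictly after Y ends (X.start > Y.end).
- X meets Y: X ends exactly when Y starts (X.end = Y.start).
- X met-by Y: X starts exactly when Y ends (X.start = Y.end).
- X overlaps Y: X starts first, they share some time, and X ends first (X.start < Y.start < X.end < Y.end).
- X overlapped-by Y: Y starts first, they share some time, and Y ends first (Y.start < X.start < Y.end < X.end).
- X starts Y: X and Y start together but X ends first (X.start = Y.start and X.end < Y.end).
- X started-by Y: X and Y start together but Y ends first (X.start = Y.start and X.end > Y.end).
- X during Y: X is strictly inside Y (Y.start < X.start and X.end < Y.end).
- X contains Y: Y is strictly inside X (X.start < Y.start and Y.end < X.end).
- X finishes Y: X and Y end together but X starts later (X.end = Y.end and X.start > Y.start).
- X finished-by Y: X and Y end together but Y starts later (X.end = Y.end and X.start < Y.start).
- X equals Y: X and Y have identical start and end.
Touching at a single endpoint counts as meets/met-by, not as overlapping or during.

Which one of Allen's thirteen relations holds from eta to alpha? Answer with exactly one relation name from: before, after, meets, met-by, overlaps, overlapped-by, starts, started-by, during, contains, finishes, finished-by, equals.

eta = [06:25, 07:50]; alpha = [14:10, 16:25].
Compare endpoints: eta.start < alpha.start, eta.start < alpha.end, eta.end < alpha.start, eta.end < alpha.end.
That pattern is 'before'.

before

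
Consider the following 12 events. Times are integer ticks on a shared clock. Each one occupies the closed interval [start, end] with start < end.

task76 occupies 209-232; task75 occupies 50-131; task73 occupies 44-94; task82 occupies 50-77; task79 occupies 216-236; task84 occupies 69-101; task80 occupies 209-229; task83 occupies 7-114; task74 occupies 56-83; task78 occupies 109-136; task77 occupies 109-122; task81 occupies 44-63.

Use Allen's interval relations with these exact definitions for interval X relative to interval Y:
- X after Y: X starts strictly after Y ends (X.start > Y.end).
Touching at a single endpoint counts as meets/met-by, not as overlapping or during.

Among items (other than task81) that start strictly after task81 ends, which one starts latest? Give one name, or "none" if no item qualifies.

task79

Target task81 = [44, 63].
task73 [44, 94] → started-by → excluded.
task74 [56, 83] → overlapped-by → excluded.
task75 [50, 131] → overlapped-by → excluded.
task76 [209, 232] → after → candidate.
task77 [109, 122] → after → candidate.
task78 [109, 136] → after → candidate.
task79 [216, 236] → after → candidate.
task80 [209, 229] → after → candidate.
task82 [50, 77] → overlapped-by → excluded.
task83 [7, 114] → contains → excluded.
task84 [69, 101] → after → candidate.
Among candidates, latest start is 216 → task79.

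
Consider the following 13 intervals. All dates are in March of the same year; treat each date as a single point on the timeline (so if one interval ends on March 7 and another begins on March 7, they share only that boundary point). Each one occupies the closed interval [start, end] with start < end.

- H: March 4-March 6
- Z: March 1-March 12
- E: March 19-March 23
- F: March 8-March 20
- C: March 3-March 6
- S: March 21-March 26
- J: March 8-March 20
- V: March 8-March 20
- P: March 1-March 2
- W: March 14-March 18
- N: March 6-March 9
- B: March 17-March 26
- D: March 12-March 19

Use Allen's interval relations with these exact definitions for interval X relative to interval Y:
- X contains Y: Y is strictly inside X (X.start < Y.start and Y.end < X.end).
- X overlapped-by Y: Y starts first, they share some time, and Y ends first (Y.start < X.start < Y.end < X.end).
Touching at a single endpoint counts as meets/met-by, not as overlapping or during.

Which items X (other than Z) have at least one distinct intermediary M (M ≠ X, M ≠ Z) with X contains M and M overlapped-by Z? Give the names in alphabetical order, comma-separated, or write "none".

Target Z = [March 1, March 12].
Intermediaries M with M overlapped-by Z: F, J, V.
Via F — items with X contains F: none.
Via J — items with X contains J: none.
Via V — items with X contains V: none.
Union: none.

none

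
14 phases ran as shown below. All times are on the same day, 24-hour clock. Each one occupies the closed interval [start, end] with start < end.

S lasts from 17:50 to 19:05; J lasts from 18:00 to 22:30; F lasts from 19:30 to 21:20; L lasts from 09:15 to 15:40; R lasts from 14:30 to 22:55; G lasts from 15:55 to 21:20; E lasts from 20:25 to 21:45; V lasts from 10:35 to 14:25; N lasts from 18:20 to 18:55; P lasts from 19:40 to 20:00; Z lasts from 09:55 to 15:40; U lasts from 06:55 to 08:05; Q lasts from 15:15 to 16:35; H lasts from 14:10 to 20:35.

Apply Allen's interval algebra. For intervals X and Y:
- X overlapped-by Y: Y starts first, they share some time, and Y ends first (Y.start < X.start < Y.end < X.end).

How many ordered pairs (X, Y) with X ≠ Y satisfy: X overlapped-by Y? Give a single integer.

Checking all 182 ordered pairs for relation 'overlapped-by'; matching pairs in alphabetical order:
(E, F): E overlapped-by F ✓
(E, G): E overlapped-by G ✓
(E, H): E overlapped-by H ✓
(F, H): F overlapped-by H ✓
(G, H): G overlapped-by H ✓
(G, Q): G overlapped-by Q ✓
(H, L): H overlapped-by L ✓
(H, V): H overlapped-by V ✓
(H, Z): H overlapped-by Z ✓
(J, G): J overlapped-by G ✓
(J, H): J overlapped-by H ✓
(J, S): J overlapped-by S ✓
(Q, L): Q overlapped-by L ✓
(Q, Z): Q overlapped-by Z ✓
(R, H): R overlapped-by H ✓
(R, L): R overlapped-by L ✓
(R, Z): R overlapped-by Z ✓
Count: 17.

17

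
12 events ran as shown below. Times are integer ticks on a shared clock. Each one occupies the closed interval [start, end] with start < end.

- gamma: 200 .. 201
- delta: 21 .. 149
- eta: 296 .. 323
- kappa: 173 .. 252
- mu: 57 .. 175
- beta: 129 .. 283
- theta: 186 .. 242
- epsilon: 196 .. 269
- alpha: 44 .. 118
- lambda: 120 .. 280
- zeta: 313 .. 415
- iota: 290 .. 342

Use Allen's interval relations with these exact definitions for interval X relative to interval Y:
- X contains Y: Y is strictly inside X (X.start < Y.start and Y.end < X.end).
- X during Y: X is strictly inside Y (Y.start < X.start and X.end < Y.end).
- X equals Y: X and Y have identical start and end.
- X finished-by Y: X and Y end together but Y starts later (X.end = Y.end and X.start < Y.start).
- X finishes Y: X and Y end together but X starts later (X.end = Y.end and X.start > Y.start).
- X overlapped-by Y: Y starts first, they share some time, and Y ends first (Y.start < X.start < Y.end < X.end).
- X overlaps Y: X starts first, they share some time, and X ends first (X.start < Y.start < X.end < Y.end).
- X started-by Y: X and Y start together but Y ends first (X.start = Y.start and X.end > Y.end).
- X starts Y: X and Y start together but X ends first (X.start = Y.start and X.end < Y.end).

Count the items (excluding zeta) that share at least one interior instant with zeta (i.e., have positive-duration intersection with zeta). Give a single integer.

Target zeta = [313, 415].
alpha [44, 118] → before → no.
beta [129, 283] → before → no.
delta [21, 149] → before → no.
epsilon [196, 269] → before → no.
eta [296, 323] → overlaps → counts.
gamma [200, 201] → before → no.
iota [290, 342] → overlaps → counts.
kappa [173, 252] → before → no.
lambda [120, 280] → before → no.
mu [57, 175] → before → no.
theta [186, 242] → before → no.
Total: 2.

2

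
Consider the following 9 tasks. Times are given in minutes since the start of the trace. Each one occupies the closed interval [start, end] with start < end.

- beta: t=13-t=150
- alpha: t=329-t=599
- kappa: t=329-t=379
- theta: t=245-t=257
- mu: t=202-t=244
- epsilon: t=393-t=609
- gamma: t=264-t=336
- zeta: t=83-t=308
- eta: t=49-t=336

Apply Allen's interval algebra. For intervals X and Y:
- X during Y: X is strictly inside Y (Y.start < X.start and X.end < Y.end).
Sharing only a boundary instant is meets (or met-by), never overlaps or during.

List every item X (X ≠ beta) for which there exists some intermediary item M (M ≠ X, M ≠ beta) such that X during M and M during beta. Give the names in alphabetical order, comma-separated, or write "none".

Target beta = [t=13, t=150].
Intermediaries M with M during beta: none.
Union: none.

none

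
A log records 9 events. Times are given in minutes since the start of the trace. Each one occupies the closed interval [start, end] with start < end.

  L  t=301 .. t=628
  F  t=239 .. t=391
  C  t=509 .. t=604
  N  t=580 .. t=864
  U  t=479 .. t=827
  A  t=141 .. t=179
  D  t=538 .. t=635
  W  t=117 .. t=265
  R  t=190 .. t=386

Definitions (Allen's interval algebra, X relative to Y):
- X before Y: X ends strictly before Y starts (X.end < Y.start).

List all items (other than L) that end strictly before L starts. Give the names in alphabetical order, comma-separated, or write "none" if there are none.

A, W

Target L = [t=301, t=628].
A [t=141, t=179] → before → yes.
C [t=509, t=604] → during → no.
D [t=538, t=635] → overlapped-by → no.
F [t=239, t=391] → overlaps → no.
N [t=580, t=864] → overlapped-by → no.
R [t=190, t=386] → overlaps → no.
U [t=479, t=827] → overlapped-by → no.
W [t=117, t=265] → before → yes.
Result: A, W.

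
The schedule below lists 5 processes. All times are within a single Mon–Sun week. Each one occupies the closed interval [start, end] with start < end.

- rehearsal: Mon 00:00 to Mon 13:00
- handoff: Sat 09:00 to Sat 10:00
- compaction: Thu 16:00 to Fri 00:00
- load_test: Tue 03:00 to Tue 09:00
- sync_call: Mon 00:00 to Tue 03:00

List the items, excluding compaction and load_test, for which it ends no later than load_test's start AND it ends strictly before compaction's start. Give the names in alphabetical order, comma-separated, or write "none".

rehearsal, sync_call

Conditions: its end is no later than load_test's start (X.end <= Tue 03:00) AND its end is strictly before compaction's start (X.end < Thu 16:00).
handoff: end Sat 10:00 <= Tue 03:00? ✗; end Sat 10:00 < Thu 16:00? ✗ → no.
rehearsal: end Mon 13:00 <= Tue 03:00? ✓; end Mon 13:00 < Thu 16:00? ✓ → yes.
sync_call: end Tue 03:00 <= Tue 03:00? ✓; end Tue 03:00 < Thu 16:00? ✓ → yes.
Result: rehearsal, sync_call.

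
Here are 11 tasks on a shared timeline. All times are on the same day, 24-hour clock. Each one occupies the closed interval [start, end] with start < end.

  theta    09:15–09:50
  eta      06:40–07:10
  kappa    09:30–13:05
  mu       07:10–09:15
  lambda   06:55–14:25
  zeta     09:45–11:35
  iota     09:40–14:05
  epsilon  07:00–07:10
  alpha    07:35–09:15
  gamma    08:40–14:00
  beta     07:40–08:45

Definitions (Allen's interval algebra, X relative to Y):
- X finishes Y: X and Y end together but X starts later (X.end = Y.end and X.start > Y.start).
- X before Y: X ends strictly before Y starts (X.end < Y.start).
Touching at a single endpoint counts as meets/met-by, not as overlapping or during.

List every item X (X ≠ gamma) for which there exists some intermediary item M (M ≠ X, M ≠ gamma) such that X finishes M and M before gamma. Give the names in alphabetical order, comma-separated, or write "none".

Target gamma = [08:40, 14:00].
Intermediaries M with M before gamma: epsilon, eta.
Via epsilon — items with X finishes epsilon: none.
Via eta — items with X finishes eta: epsilon.
Union: epsilon.

epsilon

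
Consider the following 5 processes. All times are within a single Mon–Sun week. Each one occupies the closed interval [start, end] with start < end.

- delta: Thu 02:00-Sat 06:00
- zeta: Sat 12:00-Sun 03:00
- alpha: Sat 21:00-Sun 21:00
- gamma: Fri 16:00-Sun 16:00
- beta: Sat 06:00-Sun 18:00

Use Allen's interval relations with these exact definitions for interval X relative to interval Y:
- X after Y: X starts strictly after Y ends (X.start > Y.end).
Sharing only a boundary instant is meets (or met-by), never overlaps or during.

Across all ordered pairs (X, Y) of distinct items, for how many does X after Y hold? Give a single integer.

2

Checking all 20 ordered pairs for relation 'after'; matching pairs in alphabetical order:
(alpha, delta): alpha after delta ✓
(zeta, delta): zeta after delta ✓
Count: 2.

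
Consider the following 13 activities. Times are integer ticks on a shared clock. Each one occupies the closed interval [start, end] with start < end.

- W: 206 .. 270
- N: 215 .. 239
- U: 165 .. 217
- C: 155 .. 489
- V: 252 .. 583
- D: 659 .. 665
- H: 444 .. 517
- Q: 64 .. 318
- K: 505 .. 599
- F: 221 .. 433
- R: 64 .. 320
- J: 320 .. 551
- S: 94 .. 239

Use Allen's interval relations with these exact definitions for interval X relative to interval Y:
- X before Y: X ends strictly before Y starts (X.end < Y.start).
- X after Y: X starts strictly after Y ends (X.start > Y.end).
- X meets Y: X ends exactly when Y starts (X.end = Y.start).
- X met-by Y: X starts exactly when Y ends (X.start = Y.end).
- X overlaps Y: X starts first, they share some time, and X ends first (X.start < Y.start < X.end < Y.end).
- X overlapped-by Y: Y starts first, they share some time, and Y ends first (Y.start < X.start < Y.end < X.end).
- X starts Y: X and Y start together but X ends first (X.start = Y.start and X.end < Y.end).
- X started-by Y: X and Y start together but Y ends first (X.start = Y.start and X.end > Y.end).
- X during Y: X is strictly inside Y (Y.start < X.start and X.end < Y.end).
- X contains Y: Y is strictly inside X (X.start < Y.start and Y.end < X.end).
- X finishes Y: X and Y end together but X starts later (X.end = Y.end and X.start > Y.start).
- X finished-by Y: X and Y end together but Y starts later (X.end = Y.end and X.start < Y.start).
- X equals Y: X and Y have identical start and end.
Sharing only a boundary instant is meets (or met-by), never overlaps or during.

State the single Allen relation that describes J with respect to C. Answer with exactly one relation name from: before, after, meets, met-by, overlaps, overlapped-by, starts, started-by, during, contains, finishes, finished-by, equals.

J = [320, 551]; C = [155, 489].
Compare endpoints: J.start > C.start, J.start < C.end, J.end > C.start, J.end > C.end.
That pattern is 'overlapped-by'.

overlapped-by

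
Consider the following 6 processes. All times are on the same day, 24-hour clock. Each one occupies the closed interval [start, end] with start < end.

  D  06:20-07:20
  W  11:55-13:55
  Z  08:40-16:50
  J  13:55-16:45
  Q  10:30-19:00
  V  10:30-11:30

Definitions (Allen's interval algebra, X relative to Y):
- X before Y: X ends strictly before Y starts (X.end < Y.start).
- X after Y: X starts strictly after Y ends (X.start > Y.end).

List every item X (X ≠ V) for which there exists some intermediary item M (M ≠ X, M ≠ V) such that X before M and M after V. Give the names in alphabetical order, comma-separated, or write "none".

Target V = [10:30, 11:30].
Intermediaries M with M after V: J, W.
Via J — items with X before J: D.
Via W — items with X before W: D.
Union: D.

D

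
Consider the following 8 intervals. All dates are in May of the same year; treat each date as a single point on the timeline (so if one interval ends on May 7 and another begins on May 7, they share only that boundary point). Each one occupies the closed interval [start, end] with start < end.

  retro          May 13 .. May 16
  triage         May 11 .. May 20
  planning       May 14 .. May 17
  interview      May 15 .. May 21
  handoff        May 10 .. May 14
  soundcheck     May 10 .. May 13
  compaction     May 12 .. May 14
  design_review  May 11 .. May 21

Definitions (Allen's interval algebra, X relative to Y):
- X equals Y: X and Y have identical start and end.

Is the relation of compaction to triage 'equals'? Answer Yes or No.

No

compaction = [May 12, May 14], triage = [May 11, May 20].
Actual relation of compaction to triage: during.
Asked whether 'equals' holds → No.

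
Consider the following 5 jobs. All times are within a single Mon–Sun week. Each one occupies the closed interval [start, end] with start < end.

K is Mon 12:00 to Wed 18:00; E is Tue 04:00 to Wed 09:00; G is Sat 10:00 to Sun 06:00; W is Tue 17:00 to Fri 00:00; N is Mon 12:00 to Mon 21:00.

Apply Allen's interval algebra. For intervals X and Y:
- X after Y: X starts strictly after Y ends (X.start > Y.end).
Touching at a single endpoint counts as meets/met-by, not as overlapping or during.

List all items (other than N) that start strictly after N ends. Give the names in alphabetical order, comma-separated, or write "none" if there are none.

E, G, W

Target N = [Mon 12:00, Mon 21:00].
E [Tue 04:00, Wed 09:00] → after → yes.
G [Sat 10:00, Sun 06:00] → after → yes.
K [Mon 12:00, Wed 18:00] → started-by → no.
W [Tue 17:00, Fri 00:00] → after → yes.
Result: E, G, W.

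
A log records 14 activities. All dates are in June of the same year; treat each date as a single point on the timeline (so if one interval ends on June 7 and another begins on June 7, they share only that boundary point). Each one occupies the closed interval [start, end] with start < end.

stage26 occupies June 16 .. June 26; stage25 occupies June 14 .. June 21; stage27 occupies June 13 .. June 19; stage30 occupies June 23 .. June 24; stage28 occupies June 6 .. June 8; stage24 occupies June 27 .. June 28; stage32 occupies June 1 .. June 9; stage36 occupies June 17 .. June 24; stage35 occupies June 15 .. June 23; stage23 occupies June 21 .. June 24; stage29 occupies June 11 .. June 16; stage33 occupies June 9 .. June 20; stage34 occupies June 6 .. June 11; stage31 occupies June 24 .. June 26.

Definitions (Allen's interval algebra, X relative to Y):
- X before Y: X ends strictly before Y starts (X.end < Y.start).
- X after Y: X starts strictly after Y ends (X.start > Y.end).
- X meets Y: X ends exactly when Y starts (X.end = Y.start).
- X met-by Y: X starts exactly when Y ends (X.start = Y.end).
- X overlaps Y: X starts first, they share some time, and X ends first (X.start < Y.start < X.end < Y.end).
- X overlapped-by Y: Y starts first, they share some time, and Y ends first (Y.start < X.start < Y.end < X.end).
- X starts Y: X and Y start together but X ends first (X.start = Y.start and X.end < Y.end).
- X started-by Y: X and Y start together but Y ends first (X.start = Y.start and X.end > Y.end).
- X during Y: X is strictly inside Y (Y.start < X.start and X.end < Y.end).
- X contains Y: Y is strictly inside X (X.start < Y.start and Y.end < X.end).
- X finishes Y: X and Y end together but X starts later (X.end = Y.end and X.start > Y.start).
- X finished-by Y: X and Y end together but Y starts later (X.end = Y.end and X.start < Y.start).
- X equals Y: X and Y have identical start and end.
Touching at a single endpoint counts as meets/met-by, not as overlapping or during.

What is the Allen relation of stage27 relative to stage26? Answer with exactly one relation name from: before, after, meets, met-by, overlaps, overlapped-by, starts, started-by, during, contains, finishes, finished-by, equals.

stage27 = [June 13, June 19]; stage26 = [June 16, June 26].
Compare endpoints: stage27.start < stage26.start, stage27.start < stage26.end, stage27.end > stage26.start, stage27.end < stage26.end.
That pattern is 'overlaps'.

overlaps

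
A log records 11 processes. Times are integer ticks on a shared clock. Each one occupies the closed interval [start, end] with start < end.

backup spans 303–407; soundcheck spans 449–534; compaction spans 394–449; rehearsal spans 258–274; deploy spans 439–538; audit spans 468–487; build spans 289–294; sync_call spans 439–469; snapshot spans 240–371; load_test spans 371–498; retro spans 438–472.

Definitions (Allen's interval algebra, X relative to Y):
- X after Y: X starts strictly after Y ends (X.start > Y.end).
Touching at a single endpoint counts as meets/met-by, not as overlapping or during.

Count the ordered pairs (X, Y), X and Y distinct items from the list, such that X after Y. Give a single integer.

Checking all 110 ordered pairs for relation 'after'; matching pairs in alphabetical order:
(audit, backup): audit after backup ✓
(audit, build): audit after build ✓
(audit, compaction): audit after compaction ✓
(audit, rehearsal): audit after rehearsal ✓
(audit, snapshot): audit after snapshot ✓
(backup, build): backup after build ✓
(backup, rehearsal): backup after rehearsal ✓
(build, rehearsal): build after rehearsal ✓
(compaction, build): compaction after build ✓
(compaction, rehearsal): compaction after rehearsal ✓
(compaction, snapshot): compaction after snapshot ✓
(deploy, backup): deploy after backup ✓
(deploy, build): deploy after build ✓
(deploy, rehearsal): deploy after rehearsal ✓
(deploy, snapshot): deploy after snapshot ✓
(load_test, build): load_test after build ✓
(load_test, rehearsal): load_test after rehearsal ✓
(retro, backup): retro after backup ✓
(retro, build): retro after build ✓
(retro, rehearsal): retro after rehearsal ✓
(retro, snapshot): retro after snapshot ✓
(soundcheck, backup): soundcheck after backup ✓
(soundcheck, build): soundcheck after build ✓
(soundcheck, rehearsal): soundcheck after rehearsal ✓
... plus 5 further pairs not listed.
Count: 29.

29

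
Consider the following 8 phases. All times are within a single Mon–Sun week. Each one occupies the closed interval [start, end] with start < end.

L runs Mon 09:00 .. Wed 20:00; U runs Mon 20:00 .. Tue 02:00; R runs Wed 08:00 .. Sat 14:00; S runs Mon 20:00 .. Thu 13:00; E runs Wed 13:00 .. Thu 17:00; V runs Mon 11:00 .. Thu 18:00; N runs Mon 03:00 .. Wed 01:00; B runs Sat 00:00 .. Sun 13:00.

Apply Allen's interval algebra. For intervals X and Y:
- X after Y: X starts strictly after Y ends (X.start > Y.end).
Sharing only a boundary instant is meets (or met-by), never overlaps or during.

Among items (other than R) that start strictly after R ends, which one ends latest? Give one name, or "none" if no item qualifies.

none

Target R = [Wed 08:00, Sat 14:00].
B [Sat 00:00, Sun 13:00] → overlapped-by → excluded.
E [Wed 13:00, Thu 17:00] → during → excluded.
L [Mon 09:00, Wed 20:00] → overlaps → excluded.
N [Mon 03:00, Wed 01:00] → before → excluded.
S [Mon 20:00, Thu 13:00] → overlaps → excluded.
U [Mon 20:00, Tue 02:00] → before → excluded.
V [Mon 11:00, Thu 18:00] → overlaps → excluded.
No candidates → none.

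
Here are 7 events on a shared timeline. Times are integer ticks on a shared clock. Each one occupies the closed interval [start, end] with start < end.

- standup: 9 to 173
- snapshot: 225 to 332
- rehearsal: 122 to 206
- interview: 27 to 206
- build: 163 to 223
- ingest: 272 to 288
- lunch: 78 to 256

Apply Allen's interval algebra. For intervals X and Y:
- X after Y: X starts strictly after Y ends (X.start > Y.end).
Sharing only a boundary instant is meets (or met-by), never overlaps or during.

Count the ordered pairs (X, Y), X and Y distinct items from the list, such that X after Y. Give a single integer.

Checking all 42 ordered pairs for relation 'after'; matching pairs in alphabetical order:
(ingest, build): ingest after build ✓
(ingest, interview): ingest after interview ✓
(ingest, lunch): ingest after lunch ✓
(ingest, rehearsal): ingest after rehearsal ✓
(ingest, standup): ingest after standup ✓
(snapshot, build): snapshot after build ✓
(snapshot, interview): snapshot after interview ✓
(snapshot, rehearsal): snapshot after rehearsal ✓
(snapshot, standup): snapshot after standup ✓
Count: 9.

9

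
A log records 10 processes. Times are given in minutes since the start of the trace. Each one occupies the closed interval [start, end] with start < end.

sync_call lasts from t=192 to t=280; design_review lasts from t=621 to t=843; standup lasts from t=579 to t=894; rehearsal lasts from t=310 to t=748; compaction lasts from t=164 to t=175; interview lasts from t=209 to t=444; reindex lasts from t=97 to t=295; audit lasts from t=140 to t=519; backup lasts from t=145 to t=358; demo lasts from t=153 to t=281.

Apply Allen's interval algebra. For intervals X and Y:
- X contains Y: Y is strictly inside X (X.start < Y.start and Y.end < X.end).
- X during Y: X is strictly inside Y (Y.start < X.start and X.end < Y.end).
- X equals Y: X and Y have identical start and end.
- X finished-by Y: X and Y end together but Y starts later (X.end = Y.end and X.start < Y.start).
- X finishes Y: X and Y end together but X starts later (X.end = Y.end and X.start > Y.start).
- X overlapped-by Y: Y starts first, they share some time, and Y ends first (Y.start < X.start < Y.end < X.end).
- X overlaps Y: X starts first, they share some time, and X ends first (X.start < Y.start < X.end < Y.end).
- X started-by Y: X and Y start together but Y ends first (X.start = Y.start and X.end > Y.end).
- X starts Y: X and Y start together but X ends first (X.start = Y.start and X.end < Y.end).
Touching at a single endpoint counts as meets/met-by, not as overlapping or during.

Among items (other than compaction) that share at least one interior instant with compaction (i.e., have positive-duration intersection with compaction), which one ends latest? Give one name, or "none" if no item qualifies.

Target compaction = [t=164, t=175].
audit [t=140, t=519] → contains → candidate.
backup [t=145, t=358] → contains → candidate.
demo [t=153, t=281] → contains → candidate.
design_review [t=621, t=843] → after → excluded.
interview [t=209, t=444] → after → excluded.
rehearsal [t=310, t=748] → after → excluded.
reindex [t=97, t=295] → contains → candidate.
standup [t=579, t=894] → after → excluded.
sync_call [t=192, t=280] → after → excluded.
Among candidates, latest end is t=519 → audit.

audit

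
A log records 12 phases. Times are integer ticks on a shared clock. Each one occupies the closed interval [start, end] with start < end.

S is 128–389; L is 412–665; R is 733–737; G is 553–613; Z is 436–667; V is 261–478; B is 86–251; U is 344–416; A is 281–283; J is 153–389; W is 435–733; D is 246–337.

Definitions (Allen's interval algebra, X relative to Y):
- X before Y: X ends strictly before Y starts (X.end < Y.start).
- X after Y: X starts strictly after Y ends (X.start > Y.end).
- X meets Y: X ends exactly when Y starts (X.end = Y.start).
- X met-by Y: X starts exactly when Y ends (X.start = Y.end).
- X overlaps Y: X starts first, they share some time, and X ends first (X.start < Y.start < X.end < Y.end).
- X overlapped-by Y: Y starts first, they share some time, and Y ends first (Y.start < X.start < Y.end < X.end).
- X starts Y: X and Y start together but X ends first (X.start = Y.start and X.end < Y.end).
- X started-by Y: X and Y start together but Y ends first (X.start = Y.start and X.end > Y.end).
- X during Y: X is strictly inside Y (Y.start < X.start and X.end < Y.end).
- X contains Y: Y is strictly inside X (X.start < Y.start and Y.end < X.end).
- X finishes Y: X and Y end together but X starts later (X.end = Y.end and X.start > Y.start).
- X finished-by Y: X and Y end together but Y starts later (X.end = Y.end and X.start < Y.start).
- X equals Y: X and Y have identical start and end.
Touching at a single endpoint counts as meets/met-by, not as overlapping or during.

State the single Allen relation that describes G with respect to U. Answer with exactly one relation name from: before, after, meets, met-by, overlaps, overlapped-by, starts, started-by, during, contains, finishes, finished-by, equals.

after

G = [553, 613]; U = [344, 416].
Compare endpoints: G.start > U.start, G.start > U.end, G.end > U.start, G.end > U.end.
That pattern is 'after'.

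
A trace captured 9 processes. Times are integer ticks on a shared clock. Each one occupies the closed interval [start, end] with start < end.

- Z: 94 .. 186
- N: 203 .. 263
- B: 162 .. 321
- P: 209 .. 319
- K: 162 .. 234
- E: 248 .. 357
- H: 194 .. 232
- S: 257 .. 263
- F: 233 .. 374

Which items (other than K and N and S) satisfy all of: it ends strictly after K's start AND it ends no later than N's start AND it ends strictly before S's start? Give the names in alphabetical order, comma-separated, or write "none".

Z

Conditions: its end is strictly after K's start (X.end > 162) AND its end is no later than N's start (X.end <= 203) AND its end is strictly before S's start (X.end < 257).
B: end 321 > 162? ✓; end 321 <= 203? ✗; end 321 < 257? ✗ → no.
E: end 357 > 162? ✓; end 357 <= 203? ✗; end 357 < 257? ✗ → no.
F: end 374 > 162? ✓; end 374 <= 203? ✗; end 374 < 257? ✗ → no.
H: end 232 > 162? ✓; end 232 <= 203? ✗; end 232 < 257? ✓ → no.
P: end 319 > 162? ✓; end 319 <= 203? ✗; end 319 < 257? ✗ → no.
Z: end 186 > 162? ✓; end 186 <= 203? ✓; end 186 < 257? ✓ → yes.
Result: Z.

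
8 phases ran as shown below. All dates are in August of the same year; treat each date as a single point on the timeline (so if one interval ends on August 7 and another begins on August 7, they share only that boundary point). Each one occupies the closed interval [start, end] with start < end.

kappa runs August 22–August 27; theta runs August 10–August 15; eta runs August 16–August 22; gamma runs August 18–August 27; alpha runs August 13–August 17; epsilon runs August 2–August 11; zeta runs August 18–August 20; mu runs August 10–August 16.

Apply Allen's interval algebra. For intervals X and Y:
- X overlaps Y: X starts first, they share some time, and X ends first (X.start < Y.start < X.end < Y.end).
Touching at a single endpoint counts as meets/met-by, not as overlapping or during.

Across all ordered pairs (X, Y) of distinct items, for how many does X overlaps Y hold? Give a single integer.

6

Checking all 56 ordered pairs for relation 'overlaps'; matching pairs in alphabetical order:
(alpha, eta): alpha overlaps eta ✓
(epsilon, mu): epsilon overlaps mu ✓
(epsilon, theta): epsilon overlaps theta ✓
(eta, gamma): eta overlaps gamma ✓
(mu, alpha): mu overlaps alpha ✓
(theta, alpha): theta overlaps alpha ✓
Count: 6.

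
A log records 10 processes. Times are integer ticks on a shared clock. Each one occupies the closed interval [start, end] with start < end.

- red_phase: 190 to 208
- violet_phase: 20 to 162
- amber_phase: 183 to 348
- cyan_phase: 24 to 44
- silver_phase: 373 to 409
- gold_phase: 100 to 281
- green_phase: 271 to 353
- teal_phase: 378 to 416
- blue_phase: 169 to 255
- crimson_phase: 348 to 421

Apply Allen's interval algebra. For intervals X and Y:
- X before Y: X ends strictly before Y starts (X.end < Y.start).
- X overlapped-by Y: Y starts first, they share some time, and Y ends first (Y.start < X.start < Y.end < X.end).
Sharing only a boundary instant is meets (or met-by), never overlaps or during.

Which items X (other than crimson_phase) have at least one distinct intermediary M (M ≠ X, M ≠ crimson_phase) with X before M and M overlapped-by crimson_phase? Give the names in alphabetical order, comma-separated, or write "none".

none

Target crimson_phase = [348, 421].
Intermediaries M with M overlapped-by crimson_phase: none.
Union: none.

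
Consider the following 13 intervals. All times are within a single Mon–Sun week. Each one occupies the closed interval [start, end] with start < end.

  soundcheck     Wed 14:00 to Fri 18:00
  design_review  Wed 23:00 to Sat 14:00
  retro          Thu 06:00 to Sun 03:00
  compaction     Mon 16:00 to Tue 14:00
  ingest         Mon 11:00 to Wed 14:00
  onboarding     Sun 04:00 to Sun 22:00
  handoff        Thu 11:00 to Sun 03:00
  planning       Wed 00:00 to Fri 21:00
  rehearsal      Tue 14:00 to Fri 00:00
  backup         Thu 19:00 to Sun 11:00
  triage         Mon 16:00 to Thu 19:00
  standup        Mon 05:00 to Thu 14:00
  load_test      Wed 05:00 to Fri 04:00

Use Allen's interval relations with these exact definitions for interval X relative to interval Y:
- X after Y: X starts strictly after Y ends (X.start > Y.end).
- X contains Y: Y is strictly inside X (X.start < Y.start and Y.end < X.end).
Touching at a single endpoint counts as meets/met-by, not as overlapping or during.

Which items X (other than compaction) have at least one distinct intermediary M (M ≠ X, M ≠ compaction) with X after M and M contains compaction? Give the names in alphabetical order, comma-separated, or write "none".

Target compaction = [Mon 16:00, Tue 14:00].
Intermediaries M with M contains compaction: ingest, standup.
Via ingest — items with X after ingest: backup, design_review, handoff, onboarding, retro.
Via standup — items with X after standup: backup, onboarding.
Union: backup, design_review, handoff, onboarding, retro.

backup, design_review, handoff, onboarding, retro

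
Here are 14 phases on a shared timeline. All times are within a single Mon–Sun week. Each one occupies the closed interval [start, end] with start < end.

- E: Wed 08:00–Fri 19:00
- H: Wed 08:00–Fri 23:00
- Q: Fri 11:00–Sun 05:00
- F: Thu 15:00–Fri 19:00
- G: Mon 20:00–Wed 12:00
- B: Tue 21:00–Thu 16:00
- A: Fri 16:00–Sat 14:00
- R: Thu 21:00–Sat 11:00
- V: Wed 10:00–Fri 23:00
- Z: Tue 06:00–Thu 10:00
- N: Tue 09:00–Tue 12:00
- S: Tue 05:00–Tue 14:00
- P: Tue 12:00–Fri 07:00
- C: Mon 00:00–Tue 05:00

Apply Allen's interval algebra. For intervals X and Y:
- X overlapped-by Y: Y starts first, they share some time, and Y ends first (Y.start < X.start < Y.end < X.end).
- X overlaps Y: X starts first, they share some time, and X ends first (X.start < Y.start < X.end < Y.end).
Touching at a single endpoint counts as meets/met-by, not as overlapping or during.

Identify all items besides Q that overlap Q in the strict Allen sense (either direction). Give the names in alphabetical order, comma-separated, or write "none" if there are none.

E, F, H, R, V

Target Q = [Fri 11:00, Sun 05:00].
A [Fri 16:00, Sat 14:00] → during → no.
B [Tue 21:00, Thu 16:00] → before → no.
C [Mon 00:00, Tue 05:00] → before → no.
E [Wed 08:00, Fri 19:00] → overlaps → yes.
F [Thu 15:00, Fri 19:00] → overlaps → yes.
G [Mon 20:00, Wed 12:00] → before → no.
H [Wed 08:00, Fri 23:00] → overlaps → yes.
N [Tue 09:00, Tue 12:00] → before → no.
P [Tue 12:00, Fri 07:00] → before → no.
R [Thu 21:00, Sat 11:00] → overlaps → yes.
S [Tue 05:00, Tue 14:00] → before → no.
V [Wed 10:00, Fri 23:00] → overlaps → yes.
Z [Tue 06:00, Thu 10:00] → before → no.
Result: E, F, H, R, V.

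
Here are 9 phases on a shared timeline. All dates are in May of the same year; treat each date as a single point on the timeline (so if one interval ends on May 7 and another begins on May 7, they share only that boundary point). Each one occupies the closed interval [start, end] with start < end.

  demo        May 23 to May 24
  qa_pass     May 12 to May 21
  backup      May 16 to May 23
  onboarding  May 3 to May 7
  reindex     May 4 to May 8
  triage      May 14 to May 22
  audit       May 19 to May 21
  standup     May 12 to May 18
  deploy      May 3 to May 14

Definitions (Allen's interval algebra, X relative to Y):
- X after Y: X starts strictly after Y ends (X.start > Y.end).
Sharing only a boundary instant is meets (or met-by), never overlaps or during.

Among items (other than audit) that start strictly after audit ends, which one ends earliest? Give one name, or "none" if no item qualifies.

Target audit = [May 19, May 21].
backup [May 16, May 23] → contains → excluded.
demo [May 23, May 24] → after → candidate.
deploy [May 3, May 14] → before → excluded.
onboarding [May 3, May 7] → before → excluded.
qa_pass [May 12, May 21] → finished-by → excluded.
reindex [May 4, May 8] → before → excluded.
standup [May 12, May 18] → before → excluded.
triage [May 14, May 22] → contains → excluded.
Among candidates, earliest end is May 24 → demo.

demo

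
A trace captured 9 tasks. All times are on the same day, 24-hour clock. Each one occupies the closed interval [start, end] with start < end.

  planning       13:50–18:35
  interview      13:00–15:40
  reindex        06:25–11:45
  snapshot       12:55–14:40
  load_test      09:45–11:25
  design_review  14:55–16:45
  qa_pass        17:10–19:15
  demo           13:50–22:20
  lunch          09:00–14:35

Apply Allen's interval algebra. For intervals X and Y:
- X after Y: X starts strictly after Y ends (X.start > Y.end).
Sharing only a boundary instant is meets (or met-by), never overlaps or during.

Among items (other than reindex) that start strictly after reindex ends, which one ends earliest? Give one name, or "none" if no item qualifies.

Target reindex = [06:25, 11:45].
demo [13:50, 22:20] → after → candidate.
design_review [14:55, 16:45] → after → candidate.
interview [13:00, 15:40] → after → candidate.
load_test [09:45, 11:25] → during → excluded.
lunch [09:00, 14:35] → overlapped-by → excluded.
planning [13:50, 18:35] → after → candidate.
qa_pass [17:10, 19:15] → after → candidate.
snapshot [12:55, 14:40] → after → candidate.
Among candidates, earliest end is 14:40 → snapshot.

snapshot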